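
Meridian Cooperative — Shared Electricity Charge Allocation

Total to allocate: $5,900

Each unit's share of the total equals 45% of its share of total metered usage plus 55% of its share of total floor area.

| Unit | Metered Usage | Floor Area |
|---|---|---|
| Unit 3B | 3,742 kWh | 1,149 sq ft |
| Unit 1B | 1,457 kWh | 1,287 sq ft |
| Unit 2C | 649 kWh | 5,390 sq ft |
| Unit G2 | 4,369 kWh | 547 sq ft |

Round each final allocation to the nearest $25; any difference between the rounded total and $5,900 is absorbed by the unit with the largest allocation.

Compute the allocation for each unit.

Unit 3B: $1,425 · Unit 1B: $875 · Unit 2C: $2,250 · Unit G2: $1,350

Metered usage total 10,217; floor area total 8,373.
Blended shares (45% metered usage + 55% floor area): Unit 3B 0.2403; Unit 1B 0.1487; Unit 2C 0.3826; Unit G2 0.2284.
Raw shares: Unit 3B 1,417.70; Unit 1B 877.40; Unit 2C 2,257.57; Unit G2 1,347.33.
After rounding ($25): Unit 3B $1,425; Unit 1B $875; Unit 2C $2,250; Unit G2 $1,350. Sum = $5,900.
No rounding difference to absorb.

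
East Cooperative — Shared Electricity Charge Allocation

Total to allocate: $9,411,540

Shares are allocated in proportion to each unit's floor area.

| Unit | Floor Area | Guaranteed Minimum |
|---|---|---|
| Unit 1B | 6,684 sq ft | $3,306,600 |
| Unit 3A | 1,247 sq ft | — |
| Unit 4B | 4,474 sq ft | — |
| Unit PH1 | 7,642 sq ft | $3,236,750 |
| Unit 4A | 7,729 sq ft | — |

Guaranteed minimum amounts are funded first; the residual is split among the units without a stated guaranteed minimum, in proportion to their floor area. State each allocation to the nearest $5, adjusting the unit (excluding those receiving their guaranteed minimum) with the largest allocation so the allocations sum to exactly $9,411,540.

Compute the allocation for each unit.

Unit 1B: $3,306,600 | Unit 3A: $265,920 | Unit 4B: $954,075 | Unit PH1: $3,236,750 | Unit 4A: $1,648,195

Minimums first: Unit 1B $3,306,600; Unit PH1 $3,236,750. Balance $2,868,190.
Balance split over remaining floor area 13,450: Unit 3A 265,920.66 → $265,920; Unit 4B 954,073.02 → $954,075; Unit 4A 1,648,196.32 → $1,648,195.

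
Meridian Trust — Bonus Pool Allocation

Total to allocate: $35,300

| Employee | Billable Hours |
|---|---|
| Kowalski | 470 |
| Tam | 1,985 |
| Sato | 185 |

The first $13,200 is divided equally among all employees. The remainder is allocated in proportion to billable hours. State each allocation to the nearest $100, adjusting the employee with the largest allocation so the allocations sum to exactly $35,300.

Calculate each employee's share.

Kowalski: $8,300; Tam: $21,100; Sato: $5,900

Equal tier: $13,200 ÷ 3 = $4,400 apiece.
Remainder $22,100 by billable hours (total 2,640): Kowalski 3,934.47 → $3,900; Tam 16,616.86 → $16,600; Sato 1,548.67 → $1,500.
Rounding difference +$100 on remainder applied to Tam.
Totals: Kowalski $4,400 + $3,900 = $8,300; Tam $4,400 + $16,700 = $21,100; Sato $4,400 + $1,500 = $5,900.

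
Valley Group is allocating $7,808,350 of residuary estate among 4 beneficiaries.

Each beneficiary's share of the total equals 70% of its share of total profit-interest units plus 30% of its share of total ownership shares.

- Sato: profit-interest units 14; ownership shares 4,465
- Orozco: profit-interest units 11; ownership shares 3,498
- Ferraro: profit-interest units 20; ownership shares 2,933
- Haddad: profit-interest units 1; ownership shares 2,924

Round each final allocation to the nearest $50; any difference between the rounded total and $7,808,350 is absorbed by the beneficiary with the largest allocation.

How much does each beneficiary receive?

Sato: $2,420,350; Orozco: $1,899,950; Ferraro: $2,873,600; Haddad: $614,450

Profit-interest units total 46; ownership shares total 13,820.
Blended shares (70% profit-interest units + 30% ownership shares): Sato 0.3100; Orozco 0.2433; Ferraro 0.3680; Haddad 0.0787.
Raw shares: Sato 2,420,340.39; Orozco 1,899,964.69; Ferraro 2,873,601.03; Haddad 614,443.89.
Rounded to nearest $50: Sato $2,420,350; Orozco $1,899,950; Ferraro $2,873,600; Haddad $614,450. Sum = $7,808,350.
Sum already equals the total — no adjustment.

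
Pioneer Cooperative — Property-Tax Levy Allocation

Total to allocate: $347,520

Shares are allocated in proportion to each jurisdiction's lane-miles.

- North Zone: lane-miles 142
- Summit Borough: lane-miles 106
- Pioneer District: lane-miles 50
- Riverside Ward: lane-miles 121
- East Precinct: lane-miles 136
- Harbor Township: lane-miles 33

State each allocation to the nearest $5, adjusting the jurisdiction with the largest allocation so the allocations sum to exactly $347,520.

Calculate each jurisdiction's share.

North Zone: $83,920; Summit Borough: $62,650; Pioneer District: $29,550; Riverside Ward: $71,515; East Precinct: $80,380; Harbor Township: $19,505

Total lane-miles = 588.
Raw shares: North Zone 142/588 × $347,520 = 83,924.90; Summit Borough 106/588 × $347,520 = 62,648.16; Pioneer District 50/588 × $347,520 = 29,551.02; Riverside Ward 121/588 × $347,520 = 71,513.47; East Precinct 136/588 × $347,520 = 80,378.78; Harbor Township 33/588 × $347,520 = 19,503.67.
After rounding ($5): North Zone $83,925; Summit Borough $62,650; Pioneer District $29,550; Riverside Ward $71,515; East Precinct $80,380; Harbor Township $19,505. Sum = $347,525.
Difference $347,520 − $347,525 = −$5 applied to largest allocation (North Zone): North Zone becomes $83,920.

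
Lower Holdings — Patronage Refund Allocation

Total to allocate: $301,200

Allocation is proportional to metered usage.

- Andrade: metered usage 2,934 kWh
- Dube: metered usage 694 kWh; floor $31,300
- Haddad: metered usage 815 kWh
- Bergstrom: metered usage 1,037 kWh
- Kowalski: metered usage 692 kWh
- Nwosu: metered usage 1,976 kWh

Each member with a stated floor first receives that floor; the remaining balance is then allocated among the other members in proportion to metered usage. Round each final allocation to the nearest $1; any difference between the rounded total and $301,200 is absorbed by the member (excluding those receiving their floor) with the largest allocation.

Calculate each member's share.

Andrade: $106,238; Dube: $31,300; Haddad: $29,510; Bergstrom: $37,548; Kowalski: $25,056; Nwosu: $71,548

Minimums first: Dube $31,300. Remaining pool $269,900.
Remaining pool split over remaining metered usage 7,454: Andrade 106,236.46 → $106,236; Haddad 29,510.13 → $29,510; Bergstrom 37,548.47 → $37,548; Kowalski 25,056.45 → $25,056; Nwosu 71,548.48 → $71,548.
Rounding difference +$2 applied to Andrade → $106,238.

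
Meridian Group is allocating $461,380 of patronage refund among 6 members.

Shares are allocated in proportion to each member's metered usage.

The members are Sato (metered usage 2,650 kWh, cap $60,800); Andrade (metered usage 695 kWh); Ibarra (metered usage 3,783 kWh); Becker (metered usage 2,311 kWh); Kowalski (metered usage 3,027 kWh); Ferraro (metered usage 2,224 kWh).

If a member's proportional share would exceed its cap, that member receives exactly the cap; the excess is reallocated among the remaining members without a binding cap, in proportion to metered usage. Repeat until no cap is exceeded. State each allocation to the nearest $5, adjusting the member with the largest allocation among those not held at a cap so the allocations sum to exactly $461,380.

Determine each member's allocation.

Sato: $60,800 · Andrade: $23,125 · Ibarra: $125,860 · Becker: $76,890 · Kowalski: $100,710 · Ferraro: $73,995

Metered usage total: 14,690.
Pro-rata shares before constraints: Sato 83,230.57; Andrade 21,828.39; Ibarra 118,815.56; Becker 72,583.33; Kowalski 95,071.29; Ferraro 69,850.86.
Held at cap: Sato ($60,800); remaining pool $400,580 reallocated over remaining metered usage 12,040.
Redistributed shares: Andrade 23,123.18 → $23,125; Ibarra 125,863.30 → $125,865; Becker 76,888.74 → $76,890; Kowalski 100,710.60 → $100,710; Ferraro 73,994.18 → $73,995.
Rounding difference −$5 applied to Ibarra → $125,860.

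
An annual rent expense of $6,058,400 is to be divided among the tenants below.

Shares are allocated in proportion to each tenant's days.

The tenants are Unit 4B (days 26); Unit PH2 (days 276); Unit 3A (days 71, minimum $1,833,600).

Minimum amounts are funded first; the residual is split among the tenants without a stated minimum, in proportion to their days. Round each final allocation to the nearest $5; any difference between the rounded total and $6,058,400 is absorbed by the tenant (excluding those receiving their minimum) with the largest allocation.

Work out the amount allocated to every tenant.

Unit 4B: $363,725; Unit PH2: $3,861,075; Unit 3A: $1,833,600

Fund the minimums — Unit 3A $1,833,600. Residual $4,224,800.
Residual split over remaining days 302: Unit 4B 363,724.50 → $363,725; Unit PH2 3,861,075.50 → $3,861,075.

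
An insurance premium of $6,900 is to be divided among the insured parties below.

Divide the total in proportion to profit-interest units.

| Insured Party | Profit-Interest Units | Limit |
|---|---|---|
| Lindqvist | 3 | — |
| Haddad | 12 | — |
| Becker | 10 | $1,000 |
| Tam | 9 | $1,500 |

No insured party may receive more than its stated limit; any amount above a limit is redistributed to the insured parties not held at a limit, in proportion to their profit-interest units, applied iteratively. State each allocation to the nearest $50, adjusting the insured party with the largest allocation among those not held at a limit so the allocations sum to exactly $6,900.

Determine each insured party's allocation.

Profit-interest units total: 34.
Unconstrained shares: Lindqvist 608.82; Haddad 2,435.29; Becker 2,029.41; Tam 1,826.47.
Capped: Becker ($1,000), Tam ($1,500); residual $4,400 reallocated over remaining profit-interest units 15.
Shares after redistribution: Lindqvist 880.00 → $900; Haddad 3,520.00 → $3,500.

Lindqvist: $900 · Haddad: $3,500 · Becker: $1,000 · Tam: $1,500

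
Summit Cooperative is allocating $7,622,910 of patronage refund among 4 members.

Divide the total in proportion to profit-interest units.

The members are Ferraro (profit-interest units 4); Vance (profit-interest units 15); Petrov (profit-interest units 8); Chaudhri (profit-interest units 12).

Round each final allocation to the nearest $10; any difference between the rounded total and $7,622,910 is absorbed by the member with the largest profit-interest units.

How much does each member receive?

Ferraro: $781,840; Vance: $2,931,890; Petrov: $1,563,670; Chaudhri: $2,345,510

Combined profit-interest units = 4 + 15 + 8 + 12 = 39.
Raw shares: Ferraro 781,836.92; Vance 2,931,888.46; Petrov 1,563,673.85; Chaudhri 2,345,510.77.
After rounding ($10): Ferraro $781,840; Vance $2,931,890; Petrov $1,563,670; Chaudhri $2,345,510. Sum = $7,622,910.
No rounding difference to absorb.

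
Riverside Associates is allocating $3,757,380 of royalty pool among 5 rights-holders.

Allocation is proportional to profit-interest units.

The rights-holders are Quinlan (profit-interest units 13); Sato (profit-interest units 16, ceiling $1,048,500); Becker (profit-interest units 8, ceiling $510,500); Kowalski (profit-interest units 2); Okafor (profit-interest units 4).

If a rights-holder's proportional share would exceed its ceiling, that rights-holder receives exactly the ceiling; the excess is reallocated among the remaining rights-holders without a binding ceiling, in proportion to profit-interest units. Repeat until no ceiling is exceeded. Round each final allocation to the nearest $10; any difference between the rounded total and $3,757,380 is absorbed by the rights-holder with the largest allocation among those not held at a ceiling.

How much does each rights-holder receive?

Combined profit-interest units = 43.
Proportional shares (ignoring caps): Quinlan 1,135,952.09; Sato 1,398,094.88; Becker 699,047.44; Kowalski 174,761.86; Okafor 349,523.72.
Capped: Sato ($1,048,500), Becker ($510,500); remaining pool $2,198,380 reallocated over remaining profit-interest units 19.
Shares after redistribution: Quinlan 1,504,154.74 → $1,504,150; Kowalski 231,408.42 → $231,410; Okafor 462,816.84 → $462,820.

Quinlan: $1,504,150; Sato: $1,048,500; Becker: $510,500; Kowalski: $231,410; Okafor: $462,820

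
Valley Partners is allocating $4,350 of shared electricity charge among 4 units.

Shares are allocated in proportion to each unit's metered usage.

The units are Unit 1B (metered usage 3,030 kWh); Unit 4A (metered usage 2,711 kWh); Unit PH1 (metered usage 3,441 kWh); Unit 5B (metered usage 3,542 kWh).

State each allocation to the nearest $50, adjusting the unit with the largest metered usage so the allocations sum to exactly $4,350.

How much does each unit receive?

Unit 1B: $1,050 · Unit 4A: $950 · Unit PH1: $1,200 · Unit 5B: $1,150

Metered usage total: 3,030 + 2,711 + 3,441 + 3,542 = 12,724.
Unrounded shares: Unit 1B 1,035.88; Unit 4A 926.82; Unit PH1 1,176.39; Unit 5B 1,210.92.
After rounding ($50): Unit 1B $1,050; Unit 4A $950; Unit PH1 $1,200; Unit 5B $1,200. Sum = $4,400.
Difference $4,350 − $4,400 = −$50 applied to largest metered usage (Unit 5B): Unit 5B becomes $1,150.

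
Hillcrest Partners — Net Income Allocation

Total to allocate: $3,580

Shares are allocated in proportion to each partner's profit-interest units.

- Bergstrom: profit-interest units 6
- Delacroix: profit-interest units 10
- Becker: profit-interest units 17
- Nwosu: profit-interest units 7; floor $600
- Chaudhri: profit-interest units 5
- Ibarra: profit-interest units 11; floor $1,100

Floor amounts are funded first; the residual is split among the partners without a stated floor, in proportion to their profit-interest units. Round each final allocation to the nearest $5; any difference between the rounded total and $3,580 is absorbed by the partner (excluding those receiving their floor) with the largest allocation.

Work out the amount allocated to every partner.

Bergstrom: $295 · Delacroix: $495 · Becker: $845 · Nwosu: $600 · Chaudhri: $245 · Ibarra: $1,100

Fund the minimums — Nwosu $600; Ibarra $1,100. Balance $1,880.
Balance split over remaining profit-interest units 38: Bergstrom 296.84 → $295; Delacroix 494.74 → $495; Becker 841.05 → $840; Chaudhri 247.37 → $245.
Rounding difference +$5 applied to Becker → $845.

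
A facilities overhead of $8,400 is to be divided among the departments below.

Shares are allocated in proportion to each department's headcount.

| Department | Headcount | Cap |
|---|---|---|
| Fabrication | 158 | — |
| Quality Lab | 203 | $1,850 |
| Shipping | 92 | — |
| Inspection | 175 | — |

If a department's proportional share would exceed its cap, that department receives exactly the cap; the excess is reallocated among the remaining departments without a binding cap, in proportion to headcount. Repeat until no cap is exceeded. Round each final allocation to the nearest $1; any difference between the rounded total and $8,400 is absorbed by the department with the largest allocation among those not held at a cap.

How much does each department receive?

Fabrication: $2,435 | Quality Lab: $1,850 | Shipping: $1,418 | Inspection: $2,697

Total headcount = 628.
Unconstrained shares: Fabrication 2,113.38; Quality Lab 2,715.29; Shipping 1,230.57; Inspection 2,340.76.
Held at cap: Quality Lab ($1,850); balance $6,550 reallocated over remaining headcount 425.
Shares after redistribution: Fabrication 2,435.06 → $2,435; Shipping 1,417.88 → $1,418; Inspection 2,697.06 → $2,697.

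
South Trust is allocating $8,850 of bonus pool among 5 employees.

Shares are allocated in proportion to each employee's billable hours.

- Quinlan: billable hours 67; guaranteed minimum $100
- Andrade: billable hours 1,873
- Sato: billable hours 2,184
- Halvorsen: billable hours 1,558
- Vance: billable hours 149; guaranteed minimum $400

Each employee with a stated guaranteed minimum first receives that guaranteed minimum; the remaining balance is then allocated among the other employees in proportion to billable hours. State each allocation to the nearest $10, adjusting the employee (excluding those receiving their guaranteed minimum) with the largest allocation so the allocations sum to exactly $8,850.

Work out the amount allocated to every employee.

Quinlan: $100 · Andrade: $2,790 · Sato: $3,240 · Halvorsen: $2,320 · Vance: $400

Guaranteed amounts: Quinlan $100; Vance $400. Remaining pool $8,350.
Remaining pool split over remaining billable hours 5,615: Andrade 2,785.32 → $2,790; Sato 3,247.80 → $3,250; Halvorsen 2,316.88 → $2,320.
Rounding difference −$10 applied to Sato → $3,240.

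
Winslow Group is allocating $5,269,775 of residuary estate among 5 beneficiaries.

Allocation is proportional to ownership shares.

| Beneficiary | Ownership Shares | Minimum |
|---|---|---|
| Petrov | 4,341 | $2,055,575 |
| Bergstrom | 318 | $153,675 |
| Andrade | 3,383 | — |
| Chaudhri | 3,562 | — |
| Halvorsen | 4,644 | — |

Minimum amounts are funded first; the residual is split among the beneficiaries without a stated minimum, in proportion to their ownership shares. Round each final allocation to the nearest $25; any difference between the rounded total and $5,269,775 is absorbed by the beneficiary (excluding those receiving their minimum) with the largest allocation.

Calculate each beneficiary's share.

Guaranteed amounts: Petrov $2,055,575; Bergstrom $153,675. Residual $3,060,525.
Residual split over remaining ownership shares 11,589: Andrade 893,412.38 → $893,400; Chaudhri 940,684.27 → $940,675; Halvorsen 1,226,428.35 → $1,226,425.
Rounding difference +$25 applied to Halvorsen → $1,226,450.

Petrov: $2,055,575; Bergstrom: $153,675; Andrade: $893,400; Chaudhri: $940,675; Halvorsen: $1,226,450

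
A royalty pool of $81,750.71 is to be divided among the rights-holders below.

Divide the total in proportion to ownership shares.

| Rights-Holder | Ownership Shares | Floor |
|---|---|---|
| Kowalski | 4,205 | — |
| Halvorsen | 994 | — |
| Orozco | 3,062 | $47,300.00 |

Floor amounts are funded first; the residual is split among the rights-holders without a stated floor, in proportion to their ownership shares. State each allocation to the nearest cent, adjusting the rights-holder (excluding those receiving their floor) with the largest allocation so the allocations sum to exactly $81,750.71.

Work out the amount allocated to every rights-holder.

Kowalski: $27,864.06 · Halvorsen: $6,586.65 · Orozco: $47,300.00

Minimums first: Orozco $47,300.00. Balance $34,450.71.
Balance split over remaining ownership shares 5,199: Kowalski 27,864.0576 → $27,864.06; Halvorsen 6,586.6524 → $6,586.65.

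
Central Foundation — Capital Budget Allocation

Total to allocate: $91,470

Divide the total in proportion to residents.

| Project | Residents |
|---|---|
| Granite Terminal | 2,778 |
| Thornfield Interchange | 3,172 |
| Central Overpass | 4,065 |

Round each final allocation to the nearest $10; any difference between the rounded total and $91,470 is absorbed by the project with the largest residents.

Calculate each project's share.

Combined residents = 2,778 + 3,172 + 4,065 = 10,015.
Unrounded shares: Granite Terminal 25,372.31; Thornfield Interchange 28,970.83; Central Overpass 37,126.86.
Rounded to nearest $10: Granite Terminal $25,370; Thornfield Interchange $28,970; Central Overpass $37,130. Sum = $91,470.
No rounding difference to absorb.

Granite Terminal: $25,370; Thornfield Interchange: $28,970; Central Overpass: $37,130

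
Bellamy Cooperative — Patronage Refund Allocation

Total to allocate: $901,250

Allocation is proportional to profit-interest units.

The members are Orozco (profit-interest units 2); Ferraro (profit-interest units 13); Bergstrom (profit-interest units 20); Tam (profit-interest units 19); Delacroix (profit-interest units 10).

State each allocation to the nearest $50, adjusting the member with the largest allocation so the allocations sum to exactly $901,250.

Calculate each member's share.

Orozco: $28,150 · Ferraro: $183,050 · Bergstrom: $281,700 · Tam: $267,550 · Delacroix: $140,800

Profit-interest units total: 64.
Pro-rata amounts: Orozco 2/64 × $901,250 = 28,164.06; Ferraro 13/64 × $901,250 = 183,066.41; Bergstrom 20/64 × $901,250 = 281,640.62; Tam 19/64 × $901,250 = 267,558.59; Delacroix 10/64 × $901,250 = 140,820.31.
At nearest $50: Orozco $28,150; Ferraro $183,050; Bergstrom $281,650; Tam $267,550; Delacroix $140,800. Sum = $901,200.
Difference $901,250 − $901,200 = +$50 applied to largest allocation (Bergstrom): Bergstrom becomes $281,700.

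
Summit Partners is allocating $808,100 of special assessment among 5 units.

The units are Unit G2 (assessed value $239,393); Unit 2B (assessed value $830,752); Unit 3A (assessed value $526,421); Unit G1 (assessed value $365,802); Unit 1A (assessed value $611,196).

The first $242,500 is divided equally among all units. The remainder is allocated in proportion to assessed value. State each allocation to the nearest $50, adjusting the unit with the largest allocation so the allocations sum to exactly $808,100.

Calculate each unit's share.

First tranche $242,500 split equally: $48,500 each.
Remainder $565,600 by assessed value (total 2,573,564): Unit G2 52,612.13 → $52,600; Unit 2B 182,576.90 → $182,600; Unit 3A 115,693.15 → $115,700; Unit G1 80,393.42 → $80,400; Unit 1A 134,324.41 → $134,300.
Totals: Unit G2 $48,500 + $52,600 = $101,100; Unit 2B $48,500 + $182,600 = $231,100; Unit 3A $48,500 + $115,700 = $164,200; Unit G1 $48,500 + $80,400 = $128,900; Unit 1A $48,500 + $134,300 = $182,800.

Unit G2: $101,100; Unit 2B: $231,100; Unit 3A: $164,200; Unit G1: $128,900; Unit 1A: $182,800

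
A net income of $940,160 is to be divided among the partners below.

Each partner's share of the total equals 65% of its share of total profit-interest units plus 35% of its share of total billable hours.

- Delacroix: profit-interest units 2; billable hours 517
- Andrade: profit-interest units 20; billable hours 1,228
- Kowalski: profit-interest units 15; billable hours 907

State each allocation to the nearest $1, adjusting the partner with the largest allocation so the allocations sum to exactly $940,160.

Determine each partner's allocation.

Delacroix: $97,181 · Andrade: $482,695 · Kowalski: $360,284

Totals — profit-interest units 37, billable hours 2,652.
Blended shares (65% profit-interest units + 35% billable hours): Delacroix 0.1034; Andrade 0.5134; Kowalski 0.3832.
Raw shares: Delacroix 97,181.20; Andrade 482,694.80; Kowalski 360,284.00.
At nearest $1: Delacroix $97,181; Andrade $482,695; Kowalski $360,284. Sum = $940,160.
Sum already equals the total — no adjustment.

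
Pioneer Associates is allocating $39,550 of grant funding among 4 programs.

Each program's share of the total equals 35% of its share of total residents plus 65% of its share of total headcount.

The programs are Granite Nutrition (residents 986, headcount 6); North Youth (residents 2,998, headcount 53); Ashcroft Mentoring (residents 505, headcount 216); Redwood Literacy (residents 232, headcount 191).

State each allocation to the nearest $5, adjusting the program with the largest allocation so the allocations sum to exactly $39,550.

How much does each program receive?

Totals — residents 4,721, headcount 466.
Composite weights (35% residents + 65% headcount): Granite Nutrition 0.0815; North Youth 0.2962; Ashcroft Mentoring 0.3387; Redwood Literacy 0.2836.
Raw shares: Granite Nutrition 3,222.06; North Youth 11,714.29; Ashcroft Mentoring 13,396.64; Redwood Literacy 11,217.01.
After rounding ($5): Granite Nutrition $3,220; North Youth $11,715; Ashcroft Mentoring $13,395; Redwood Literacy $11,215. Sum = $39,545.
Difference $39,550 − $39,545 = +$5 applied to largest allocation (Ashcroft Mentoring): Ashcroft Mentoring becomes $13,400.

Granite Nutrition: $3,220 · North Youth: $11,715 · Ashcroft Mentoring: $13,400 · Redwood Literacy: $11,215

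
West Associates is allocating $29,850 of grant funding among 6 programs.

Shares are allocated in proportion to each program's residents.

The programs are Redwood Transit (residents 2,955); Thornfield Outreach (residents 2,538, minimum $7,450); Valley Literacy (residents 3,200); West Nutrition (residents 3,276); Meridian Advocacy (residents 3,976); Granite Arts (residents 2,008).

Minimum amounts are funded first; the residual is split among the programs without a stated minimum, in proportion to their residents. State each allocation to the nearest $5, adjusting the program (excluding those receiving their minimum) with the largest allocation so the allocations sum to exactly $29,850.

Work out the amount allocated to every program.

Redwood Transit: $4,295; Thornfield Outreach: $7,450; Valley Literacy: $4,650; West Nutrition: $4,760; Meridian Advocacy: $5,775; Granite Arts: $2,920

Guaranteed amounts: Thornfield Outreach $7,450. Residual $22,400.
Residual split over remaining residents 15,415: Redwood Transit 4,294.00 → $4,295; Valley Literacy 4,650.02 → $4,650; West Nutrition 4,760.45 → $4,760; Meridian Advocacy 5,777.65 → $5,780; Granite Arts 2,917.89 → $2,920.
Rounding difference −$5 applied to Meridian Advocacy → $5,775.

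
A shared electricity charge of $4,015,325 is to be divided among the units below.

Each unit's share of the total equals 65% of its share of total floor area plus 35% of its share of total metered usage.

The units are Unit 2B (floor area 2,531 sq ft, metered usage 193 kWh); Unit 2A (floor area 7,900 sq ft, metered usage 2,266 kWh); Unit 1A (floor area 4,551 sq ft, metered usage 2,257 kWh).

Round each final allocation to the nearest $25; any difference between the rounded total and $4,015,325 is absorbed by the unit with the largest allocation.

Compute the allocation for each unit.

Unit 2B: $498,425 · Unit 2A: $2,051,500 · Unit 1A: $1,465,400

Floor area total 14,982; metered usage total 4,716.
Composite weights (65% floor area + 35% metered usage): Unit 2B 0.1241; Unit 2A 0.5109; Unit 1A 0.3650.
Unrounded shares: Unit 2B 498,430.39; Unit 2A 2,051,497.03; Unit 1A 1,465,397.59.
At nearest $25: Unit 2B $498,425; Unit 2A $2,051,500; Unit 1A $1,465,400. Sum = $4,015,325.
Rounded total matches; no reconciliation needed.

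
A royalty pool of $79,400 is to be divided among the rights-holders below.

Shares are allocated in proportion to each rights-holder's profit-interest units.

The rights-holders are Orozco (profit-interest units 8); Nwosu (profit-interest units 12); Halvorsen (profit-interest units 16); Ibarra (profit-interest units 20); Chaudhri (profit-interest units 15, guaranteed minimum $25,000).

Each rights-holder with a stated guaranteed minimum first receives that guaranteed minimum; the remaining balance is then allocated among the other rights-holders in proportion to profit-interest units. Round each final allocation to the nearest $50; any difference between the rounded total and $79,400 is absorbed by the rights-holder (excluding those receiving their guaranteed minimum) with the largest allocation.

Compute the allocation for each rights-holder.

Guaranteed amounts: Chaudhri $25,000. Remaining pool $54,400.
Remaining pool split over remaining profit-interest units 56: Orozco 7,771.43 → $7,750; Nwosu 11,657.14 → $11,650; Halvorsen 15,542.86 → $15,550; Ibarra 19,428.57 → $19,450.

Orozco: $7,750 · Nwosu: $11,650 · Halvorsen: $15,550 · Ibarra: $19,450 · Chaudhri: $25,000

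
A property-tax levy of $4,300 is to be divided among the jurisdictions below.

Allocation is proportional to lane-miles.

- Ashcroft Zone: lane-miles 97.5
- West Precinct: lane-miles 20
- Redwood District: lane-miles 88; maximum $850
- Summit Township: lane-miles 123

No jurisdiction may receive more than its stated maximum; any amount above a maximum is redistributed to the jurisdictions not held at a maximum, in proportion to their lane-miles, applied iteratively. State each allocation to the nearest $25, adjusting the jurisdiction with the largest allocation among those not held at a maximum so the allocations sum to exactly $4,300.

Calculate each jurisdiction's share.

Lane-miles total: 328.5.
Unconstrained shares: Ashcroft Zone 1,276.26; West Precinct 261.80; Redwood District 1,151.90; Summit Township 1,610.05.
Capped: Redwood District ($850); residual $3,450 reallocated over remaining lane-miles 240.5.
Redistributed shares: Ashcroft Zone 1,398.65 → $1,400; West Precinct 286.90 → $275; Summit Township 1,764.45 → $1,775.

Ashcroft Zone: $1,400; West Precinct: $275; Redwood District: $850; Summit Township: $1,775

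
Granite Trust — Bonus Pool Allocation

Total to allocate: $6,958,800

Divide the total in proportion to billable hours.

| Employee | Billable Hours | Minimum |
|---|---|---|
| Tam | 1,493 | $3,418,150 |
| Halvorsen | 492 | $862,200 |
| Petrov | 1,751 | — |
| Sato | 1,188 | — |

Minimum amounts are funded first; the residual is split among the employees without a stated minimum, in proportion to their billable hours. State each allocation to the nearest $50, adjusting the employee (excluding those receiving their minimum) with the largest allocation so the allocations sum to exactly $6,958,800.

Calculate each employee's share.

Tam: $3,418,150 | Halvorsen: $862,200 | Petrov: $1,595,750 | Sato: $1,082,700

Fund the minimums — Tam $3,418,150; Halvorsen $862,200. Balance $2,678,450.
Balance split over remaining billable hours 2,939: Petrov 1,595,769.29 → $1,595,750; Sato 1,082,680.71 → $1,082,700.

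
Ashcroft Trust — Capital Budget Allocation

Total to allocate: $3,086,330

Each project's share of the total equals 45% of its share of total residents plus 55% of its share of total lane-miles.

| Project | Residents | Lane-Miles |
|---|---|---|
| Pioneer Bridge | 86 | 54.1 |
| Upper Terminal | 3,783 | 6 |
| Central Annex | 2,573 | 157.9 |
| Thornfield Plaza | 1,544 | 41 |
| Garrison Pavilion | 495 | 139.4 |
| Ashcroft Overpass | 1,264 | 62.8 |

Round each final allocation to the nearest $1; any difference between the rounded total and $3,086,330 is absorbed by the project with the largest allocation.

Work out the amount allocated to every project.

Pioneer Bridge: $211,376 | Upper Terminal: $561,233 | Central Annex: $947,865 | Thornfield Plaza: $370,953 | Garrison Pavilion: $583,619 | Ashcroft Overpass: $411,284

Residents total 9,745; lane-miles total 461.2.
Blended shares (45% residents + 55% lane-miles): Pioneer Bridge 0.0685; Upper Terminal 0.1818; Central Annex 0.3071; Thornfield Plaza 0.1202; Garrison Pavilion 0.1891; Ashcroft Overpass 0.1333.
Raw shares: Pioneer Bridge 211,375.79; Upper Terminal 561,233.16; Central Annex 947,864.51; Thornfield Plaza 370,953.07; Garrison Pavilion 583,619.20; Ashcroft Overpass 411,284.28.
Rounded to nearest $1: Pioneer Bridge $211,376; Upper Terminal $561,233; Central Annex $947,865; Thornfield Plaza $370,953; Garrison Pavilion $583,619; Ashcroft Overpass $411,284. Sum = $3,086,330.
No rounding difference to absorb.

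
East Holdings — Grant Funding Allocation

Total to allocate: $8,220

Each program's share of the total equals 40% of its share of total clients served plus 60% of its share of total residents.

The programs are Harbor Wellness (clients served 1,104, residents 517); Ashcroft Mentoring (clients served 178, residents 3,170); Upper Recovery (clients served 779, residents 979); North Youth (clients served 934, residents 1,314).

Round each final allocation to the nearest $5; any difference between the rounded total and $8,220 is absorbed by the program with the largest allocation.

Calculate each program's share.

Clients served total 2,995; residents total 5,980.
Composite weights (40% clients served + 60% residents): Harbor Wellness 0.1993; Ashcroft Mentoring 0.3418; Upper Recovery 0.2023; North Youth 0.2566.
Proportional shares: Harbor Wellness 1,638.40; Ashcroft Mentoring 2,809.87; Upper Recovery 1,662.64; North Youth 2,109.09.
After rounding ($5): Harbor Wellness $1,640; Ashcroft Mentoring $2,810; Upper Recovery $1,665; North Youth $2,110. Sum = $8,225.
Difference $8,220 − $8,225 = −$5 applied to largest allocation (Ashcroft Mentoring): Ashcroft Mentoring becomes $2,805.

Harbor Wellness: $1,640; Ashcroft Mentoring: $2,805; Upper Recovery: $1,665; North Youth: $2,110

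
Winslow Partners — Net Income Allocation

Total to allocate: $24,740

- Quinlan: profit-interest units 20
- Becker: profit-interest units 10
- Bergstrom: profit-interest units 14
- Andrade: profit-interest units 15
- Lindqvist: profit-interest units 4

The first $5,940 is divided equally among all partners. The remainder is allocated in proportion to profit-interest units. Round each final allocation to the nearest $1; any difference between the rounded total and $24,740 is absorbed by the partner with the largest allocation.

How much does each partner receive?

Quinlan: $7,156 · Becker: $4,172 · Bergstrom: $5,366 · Andrade: $5,664 · Lindqvist: $2,382

First tranche $5,940 split equally: $1,188 each.
Remainder $18,800 by profit-interest units (total 63): Quinlan 5,968.25 → $5,968; Becker 2,984.13 → $2,984; Bergstrom 4,177.78 → $4,178; Andrade 4,476.19 → $4,476; Lindqvist 1,193.65 → $1,194.
Totals: Quinlan $1,188 + $5,968 = $7,156; Becker $1,188 + $2,984 = $4,172; Bergstrom $1,188 + $4,178 = $5,366; Andrade $1,188 + $4,476 = $5,664; Lindqvist $1,188 + $1,194 = $2,382.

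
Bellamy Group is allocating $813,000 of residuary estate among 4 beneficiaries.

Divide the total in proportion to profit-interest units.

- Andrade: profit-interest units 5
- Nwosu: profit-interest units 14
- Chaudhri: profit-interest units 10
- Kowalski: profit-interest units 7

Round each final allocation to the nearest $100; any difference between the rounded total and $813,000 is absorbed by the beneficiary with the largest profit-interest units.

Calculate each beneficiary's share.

Andrade: $112,900 | Nwosu: $316,200 | Chaudhri: $225,800 | Kowalski: $158,100

Sum of profit-interest units: 5 + 14 + 10 + 7 = 36.
Pro-rata amounts: Andrade 112,916.67; Nwosu 316,166.67; Chaudhri 225,833.33; Kowalski 158,083.33.
At nearest $100: Andrade $112,900; Nwosu $316,200; Chaudhri $225,800; Kowalski $158,100. Sum = $813,000.
Rounded total matches; no reconciliation needed.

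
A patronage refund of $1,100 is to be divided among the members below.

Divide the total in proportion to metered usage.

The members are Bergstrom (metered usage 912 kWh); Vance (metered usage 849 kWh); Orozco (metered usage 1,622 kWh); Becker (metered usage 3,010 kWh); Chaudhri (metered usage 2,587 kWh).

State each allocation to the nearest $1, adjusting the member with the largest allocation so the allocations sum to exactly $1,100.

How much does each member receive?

Bergstrom: $112 · Vance: $104 · Orozco: $199 · Becker: $368 · Chaudhri: $317

Combined metered usage = 8,980.
Unrounded shares: Bergstrom 912/8,980 × $1,100 = 111.71; Vance 849/8,980 × $1,100 = 104.00; Orozco 1,622/8,980 × $1,100 = 198.69; Becker 3,010/8,980 × $1,100 = 368.71; Chaudhri 2,587/8,980 × $1,100 = 316.89.
At nearest $1: Bergstrom $112; Vance $104; Orozco $199; Becker $369; Chaudhri $317. Sum = $1,101.
Difference $1,100 − $1,101 = −$1 applied to largest allocation (Becker): Becker becomes $368.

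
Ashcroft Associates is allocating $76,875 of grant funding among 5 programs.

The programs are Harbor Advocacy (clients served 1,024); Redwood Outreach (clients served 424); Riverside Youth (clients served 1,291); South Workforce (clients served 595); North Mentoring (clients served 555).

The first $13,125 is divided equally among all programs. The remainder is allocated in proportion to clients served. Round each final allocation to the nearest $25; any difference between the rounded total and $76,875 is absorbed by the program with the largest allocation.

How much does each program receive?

Harbor Advocacy: $19,400 | Redwood Outreach: $9,575 | Riverside Youth: $23,800 | South Workforce: $12,375 | North Mentoring: $11,725

First tranche $13,125 split equally: $2,625 each.
Remainder $63,750 by clients served (total 3,889): Harbor Advocacy 16,785.81 → $16,775; Redwood Outreach 6,950.37 → $6,950; Riverside Youth 21,162.57 → $21,175; South Workforce 9,753.47 → $9,750; North Mentoring 9,097.78 → $9,100.
Totals: Harbor Advocacy $2,625 + $16,775 = $19,400; Redwood Outreach $2,625 + $6,950 = $9,575; Riverside Youth $2,625 + $21,175 = $23,800; South Workforce $2,625 + $9,750 = $12,375; North Mentoring $2,625 + $9,100 = $11,725.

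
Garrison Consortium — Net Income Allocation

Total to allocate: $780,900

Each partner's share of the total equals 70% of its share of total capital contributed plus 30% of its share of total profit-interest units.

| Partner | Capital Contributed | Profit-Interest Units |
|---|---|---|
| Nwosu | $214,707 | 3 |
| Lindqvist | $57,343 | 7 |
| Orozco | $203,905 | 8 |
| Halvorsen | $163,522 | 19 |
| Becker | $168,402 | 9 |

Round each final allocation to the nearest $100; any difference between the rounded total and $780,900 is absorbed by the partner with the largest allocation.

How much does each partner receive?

Totals — capital contributed 807,879, profit-interest units 46.
Blended shares (70% capital contributed + 30% profit-interest units): Nwosu 0.2056; Lindqvist 0.0953; Orozco 0.2289; Halvorsen 0.2656; Becker 0.2046.
Raw shares: Nwosu 160,554.30; Lindqvist 74,449.41; Orozco 178,709.54; Halvorsen 207,406.54; Becker 159,780.20.
At nearest $100: Nwosu $160,600; Lindqvist $74,400; Orozco $178,700; Halvorsen $207,400; Becker $159,800. Sum = $780,900.
No rounding difference to absorb.

Nwosu: $160,600; Lindqvist: $74,400; Orozco: $178,700; Halvorsen: $207,400; Becker: $159,800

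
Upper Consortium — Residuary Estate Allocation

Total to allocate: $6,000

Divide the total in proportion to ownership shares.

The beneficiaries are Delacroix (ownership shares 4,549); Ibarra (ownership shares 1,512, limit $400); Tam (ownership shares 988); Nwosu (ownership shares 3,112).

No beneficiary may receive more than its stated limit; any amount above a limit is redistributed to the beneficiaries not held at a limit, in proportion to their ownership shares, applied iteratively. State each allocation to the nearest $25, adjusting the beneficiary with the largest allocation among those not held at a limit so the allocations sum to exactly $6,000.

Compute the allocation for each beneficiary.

Combined ownership shares = 10,161.
Proportional shares (ignoring caps): Delacroix 2,686.15; Ibarra 892.83; Tam 583.41; Nwosu 1,837.61.
Cap binds for Ibarra ($400); remaining pool $5,600 reallocated over remaining ownership shares 8,649.
Shares after redistribution: Delacroix 2,945.36 → $2,950; Tam 639.70 → $650; Nwosu 2,014.94 → $2,025.
Rounding difference −$25 applied to Delacroix → $2,925.

Delacroix: $2,925 | Ibarra: $400 | Tam: $650 | Nwosu: $2,025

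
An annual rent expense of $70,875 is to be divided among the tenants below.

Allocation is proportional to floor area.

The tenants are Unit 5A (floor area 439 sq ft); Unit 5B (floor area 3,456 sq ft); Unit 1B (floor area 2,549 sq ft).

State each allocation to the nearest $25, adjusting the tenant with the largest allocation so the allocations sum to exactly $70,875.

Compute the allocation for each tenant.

Unit 5A: $4,825; Unit 5B: $38,025; Unit 1B: $28,025

Total floor area = 6,444.
Unrounded shares: Unit 5A 439/6,444 × $70,875 = 4,828.39; Unit 5B 3,456/6,444 × $70,875 = 38,011.17; Unit 1B 2,549/6,444 × $70,875 = 28,035.44.
Rounded to nearest $25: Unit 5A $4,825; Unit 5B $38,000; Unit 1B $28,025. Sum = $70,850.
Difference $70,875 − $70,850 = +$25 applied to largest allocation (Unit 5B): Unit 5B becomes $38,025.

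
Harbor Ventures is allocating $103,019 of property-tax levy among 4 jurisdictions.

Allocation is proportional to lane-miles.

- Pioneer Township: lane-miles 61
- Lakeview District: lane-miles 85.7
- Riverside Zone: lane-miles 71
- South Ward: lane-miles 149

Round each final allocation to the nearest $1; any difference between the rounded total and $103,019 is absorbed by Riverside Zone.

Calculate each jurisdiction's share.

Pioneer Township: $17,137 | Lakeview District: $24,076 | Riverside Zone: $19,947 | South Ward: $41,859

Sum of lane-miles: 366.7.
Pro-rata amounts: Pioneer Township 61/366.7 × $103,019 = 17,137.06; Lakeview District 85.7/366.7 × $103,019 = 24,076.16; Riverside Zone 71/366.7 × $103,019 = 19,946.41; South Ward 149/366.7 × $103,019 = 41,859.37.
After rounding ($1): Pioneer Township $17,137; Lakeview District $24,076; Riverside Zone $19,946; South Ward $41,859. Sum = $103,018.
Difference $103,019 − $103,018 = +$1 applied to Riverside Zone: Riverside Zone becomes $19,947.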